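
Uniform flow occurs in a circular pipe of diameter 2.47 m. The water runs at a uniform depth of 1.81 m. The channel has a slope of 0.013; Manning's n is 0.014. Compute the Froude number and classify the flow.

supercritical

For a circular section of diameter D = 2.47 m at depth y = 1.81 m, the central angle is θ = 2 arccos(1 − 2y/D) = 4.11 rad. Then A = (D²/8)(θ − sin θ) = 3.763 m² and P = Dθ/2 = 5.076 m.
Hydraulic radius R = A/P = 3.763/5.076 = 0.7413 m.
V = (1/n) R^(2/3) √S = (1/0.014) × 0.7413^(2/3) × √0.013 = 6.671 m/s. Hydraulic depth D_h = A/T = 3.763/2.186 = 1.721 m.
Froude number Fr = V/√(g·D_h) = 6.671/√(9.81×1.721) = 1.62, which is greater than 1, so the flow is supercritical.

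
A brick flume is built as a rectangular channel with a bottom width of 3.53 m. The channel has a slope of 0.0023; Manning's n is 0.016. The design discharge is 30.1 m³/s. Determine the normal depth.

y_n = 2.72 m

Manning's equation rearranged: A R^(2/3) = nQ / (1·√S) = 0.016 × 30.1 / (√0.0023) = 10.04.
At y = 3.3 m: A R^(2/3) = 12.79 — too large.
At y = 2.4 m: A R^(2/3) = 8.568 — too small.
At y = 2.72 m: A R^(2/3) = 10.05 — matches.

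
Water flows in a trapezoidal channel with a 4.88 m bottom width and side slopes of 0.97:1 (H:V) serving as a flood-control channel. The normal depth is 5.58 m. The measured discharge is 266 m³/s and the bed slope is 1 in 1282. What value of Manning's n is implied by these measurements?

n = 0.012

With bottom width b = 4.88 m and side slope z = 0.97: A = (b + zy)y = (4.88 + 0.97×5.58)×5.58 = 57.43 m²; P = b + 2y√(1+z²) = 4.88 + 2×5.58×1.393 = 20.43 m.
Hydraulic radius R = A/P = 57.43/20.43 = 2.812 m.
Rearranging Manning's equation: n = (1/Q) A R^(2/3) S^(1/2) = (1/266) × 57.43 × 2.812^(2/3) × √0.00078 = 0.012.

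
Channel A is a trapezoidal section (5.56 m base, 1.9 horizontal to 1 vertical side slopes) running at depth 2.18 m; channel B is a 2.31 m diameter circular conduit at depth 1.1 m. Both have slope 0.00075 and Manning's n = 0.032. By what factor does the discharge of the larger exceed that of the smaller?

Channel A: With bottom width b = 5.56 m and side slope z = 1.9: A = (b + zy)y = (5.56 + 1.9×2.18)×2.18 = 21.15 m²; P = b + 2y√(1+z²) = 5.56 + 2×2.18×2.147 = 14.92 m. Hydraulic radius R = A/P = 21.15/14.92 = 1.417 m. Q_A = (1/0.032)·21.15·1.417^(2/3)·√0.00075 = 22.84 m³/s.
Channel B: For a circular section of diameter D = 2.31 m at depth y = 1.1 m, the central angle is θ = 2 arccos(1 − 2y/D) = 3.046 rad. Then A = (D²/8)(θ − sin θ) = 1.968 m² and P = Dθ/2 = 3.518 m. Hydraulic radius R = A/P = 1.968/3.518 = 0.5595 m. Q_B = (1/0.032)·1.968·0.5595^(2/3)·√0.00075 = 1.144 m³/s.
The larger discharge is 22.84 m³/s and the smaller is 1.144 m³/s; the ratio is 20.

20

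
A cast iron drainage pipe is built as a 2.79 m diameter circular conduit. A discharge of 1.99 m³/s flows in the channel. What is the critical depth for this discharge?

At critical depth, Q² T / (g A³) = 1, i.e. A³/T = Q²/g = 1.99²/9.81 = 0.4037.
At y = 0.732 m: A³/T = 0.8528 — over.
At y = 0.604 m: A³/T = 0.4029 — matches.

y_c = 0.604 m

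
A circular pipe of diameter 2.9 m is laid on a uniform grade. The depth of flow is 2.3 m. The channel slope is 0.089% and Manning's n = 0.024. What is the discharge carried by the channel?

Q = 6.42 m³/s

For a circular section of diameter D = 2.9 m at depth y = 2.3 m, the central angle is θ = 2 arccos(1 − 2y/D) = 4.394 rad. Then A = (D²/8)(θ − sin θ) = 5.618 m² and P = Dθ/2 = 6.372 m.
Hydraulic radius R = A/P = 5.618/6.372 = 0.8817 m.
Manning's equation: Q = (1/n) A R^(2/3) S^(1/2) = (1/0.024) × 5.618 × 0.8817^(2/3) × 0.00089^(1/2) = 6.42 m³/s.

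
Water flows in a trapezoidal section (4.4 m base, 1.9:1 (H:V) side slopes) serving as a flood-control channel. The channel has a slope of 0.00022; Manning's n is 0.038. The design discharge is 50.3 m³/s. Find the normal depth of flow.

Manning's equation rearranged: A R^(2/3) = nQ / (1·√S) = 0.038 × 50.3 / (√0.00022) = 128.9.
Try y = 4.02 m: A R^(2/3) = 82.7 — short.
Try y = 5.99 m: A R^(2/3) = 202.6 — over.
Try y = 4.91 m: A R^(2/3) = 128.9 — matches.

y_n = 4.91 m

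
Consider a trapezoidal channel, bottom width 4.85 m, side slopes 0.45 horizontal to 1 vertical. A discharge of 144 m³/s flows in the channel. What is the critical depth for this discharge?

At critical depth, Q² T / (g A³) = 1, i.e. A³/T = Q²/g = 144²/9.81 = 2114.
Try y = 2.93 m: A³/T = 788.6 — low.
Try y = 5.04 m: A³/T = 4919 — high.
Try y = 3.94 m: A³/T = 2116 — ≈ 2114.

y_c = 3.94 m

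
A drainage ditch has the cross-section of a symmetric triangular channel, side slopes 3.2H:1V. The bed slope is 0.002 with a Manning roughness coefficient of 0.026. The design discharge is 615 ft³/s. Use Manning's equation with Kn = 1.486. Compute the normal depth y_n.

Manning's equation rearranged: A R^(2/3) = nQ / (1.486·√S) = 0.026 × 615 / (1.486 × √0.002) = 240.6.
Try y = 7.67 ft: A R^(2/3) = 447.1 — over.
Try y = 6.08 ft: A R^(2/3) = 240.6 — ≈ 240.6.

y_n = 6.08 ft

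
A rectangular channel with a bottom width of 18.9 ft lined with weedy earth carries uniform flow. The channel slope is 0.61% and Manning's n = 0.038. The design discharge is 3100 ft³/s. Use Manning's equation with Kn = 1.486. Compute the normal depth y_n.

Manning's equation rearranged: A R^(2/3) = nQ / (1.486·√S) = 0.038 × 3100 / (1.486 × √0.0061) = 1015.
At y = 18.8 ft: A R^(2/3) = 1211 — too large.
At y = 14.3 ft: A R^(2/3) = 861.4 — too small.
At y = 16.3 ft: A R^(2/3) = 1015 — matches.

y_n = 16.3 ft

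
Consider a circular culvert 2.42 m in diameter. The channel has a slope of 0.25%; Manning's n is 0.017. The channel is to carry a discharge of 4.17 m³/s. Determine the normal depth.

y_n = 1.11 m

Manning's equation rearranged: A R^(2/3) = nQ / (1·√S) = 0.017 × 4.17 / (√0.0025) = 1.418.
Try y = 0.865 m: A R^(2/3) = 0.9 — low.
Try y = 1.35 m: A R^(2/3) = 1.972 — high.
Try y = 1.11 m: A R^(2/3) = 1.417 — ≈ 1.418.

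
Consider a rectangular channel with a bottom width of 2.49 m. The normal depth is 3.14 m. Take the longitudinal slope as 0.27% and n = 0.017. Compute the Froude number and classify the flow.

Flow area A = b·y = 2.49 × 3.14 = 7.819 m². Wetted perimeter P = b + 2y = 2.49 + 2×3.14 = 8.77 m.
Hydraulic radius R = A/P = 7.819/8.77 = 0.8915 m.
V = (1/n) R^(2/3) √S = (1/0.017) × 0.8915^(2/3) × √0.0027 = 2.831 m/s. Hydraulic depth D_h = A/T = 7.819/2.49 = 3.14 m.
Froude number Fr = V/√(g·D_h) = 2.831/√(9.81×3.14) = 0.51, which is less than 1, so the flow is subcritical.

subcritical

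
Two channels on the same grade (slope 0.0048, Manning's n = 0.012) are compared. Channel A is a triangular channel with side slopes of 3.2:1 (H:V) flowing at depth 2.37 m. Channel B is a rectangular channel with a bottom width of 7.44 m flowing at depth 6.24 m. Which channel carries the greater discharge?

channel B

Channel A: For a triangular section with side slope z = 3.2: A = zy² = 3.2×2.37² = 17.97 m²; P = 2y√(1+z²) = 2×2.37×3.353 = 15.89 m. Hydraulic radius R = A/P = 17.97/15.89 = 1.131 m. Q_A = (1/0.012)·17.97·1.131^(2/3)·√0.0048 = 112.7 m³/s.
Channel B: Flow area A = b·y = 7.44 × 6.24 = 46.43 m². Wetted perimeter P = b + 2y = 7.44 + 2×6.24 = 19.92 m. Hydraulic radius R = A/P = 46.43/19.92 = 2.331 m. Q_B = (1/0.012)·46.43·2.331^(2/3)·√0.0048 = 471.2 m³/s.
Q_A = 112.7 m³/s vs Q_B = 471.2 m³/s, so channel B carries more.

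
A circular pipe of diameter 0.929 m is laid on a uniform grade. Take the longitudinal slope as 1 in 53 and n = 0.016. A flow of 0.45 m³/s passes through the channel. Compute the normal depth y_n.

Manning's equation rearranged: A R^(2/3) = nQ / (1·√S) = 0.016 × 0.45 / (√0.01887) = 0.05242.
At y = 0.254 m: A R^(2/3) = 0.04186 — low.
At y = 0.327 m: A R^(2/3) = 0.06806 — high.
At y = 0.285 m: A R^(2/3) = 0.05237 — ≈ 0.05242.

y_n = 0.285 m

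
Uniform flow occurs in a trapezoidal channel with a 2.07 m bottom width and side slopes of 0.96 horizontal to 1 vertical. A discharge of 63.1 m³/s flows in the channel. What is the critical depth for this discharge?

At critical depth, Q² T / (g A³) = 1, i.e. A³/T = Q²/g = 63.1²/9.81 = 405.9.
Try y = 2.14 m: A³/T = 111.3 — low.
Try y = 2.98 m: A³/T = 407.2 — matches.

y_c = 2.98 m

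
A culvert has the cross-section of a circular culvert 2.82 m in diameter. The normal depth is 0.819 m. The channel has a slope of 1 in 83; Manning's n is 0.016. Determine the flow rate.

For a circular section of diameter D = 2.82 m at depth y = 0.819 m, the central angle is θ = 2 arccos(1 − 2y/D) = 2.277 rad. Then A = (D²/8)(θ − sin θ) = 1.506 m² and P = Dθ/2 = 3.21 m.
Hydraulic radius R = A/P = 1.506/3.21 = 0.4693 m.
Manning's equation: Q = (1/n) A R^(2/3) S^(1/2) = (1/0.016) × 1.506 × 0.4693^(2/3) × 0.01205^(1/2) = 6.24 m³/s.

Q = 6.24 m³/s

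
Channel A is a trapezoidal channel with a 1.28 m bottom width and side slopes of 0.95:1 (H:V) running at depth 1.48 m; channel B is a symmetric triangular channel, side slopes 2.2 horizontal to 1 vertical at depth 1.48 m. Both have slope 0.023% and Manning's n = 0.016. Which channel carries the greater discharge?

Channel A: With bottom width b = 1.28 m and side slope z = 0.95: A = (b + zy)y = (1.28 + 0.95×1.48)×1.48 = 3.975 m²; P = b + 2y√(1+z²) = 1.28 + 2×1.48×1.379 = 5.363 m. Hydraulic radius R = A/P = 3.975/5.363 = 0.7413 m. Q_A = (1/0.016)·3.975·0.7413^(2/3)·√0.00023 = 3.086 m³/s.
Channel B: For a triangular section with side slope z = 2.2: A = zy² = 2.2×1.48² = 4.819 m²; P = 2y√(1+z²) = 2×1.48×2.417 = 7.153 m. Hydraulic radius R = A/P = 4.819/7.153 = 0.6737 m. Q_B = (1/0.016)·4.819·0.6737^(2/3)·√0.00023 = 3.51 m³/s.
Q_A = 3.086 m³/s vs Q_B = 3.51 m³/s, so channel B carries more.

channel B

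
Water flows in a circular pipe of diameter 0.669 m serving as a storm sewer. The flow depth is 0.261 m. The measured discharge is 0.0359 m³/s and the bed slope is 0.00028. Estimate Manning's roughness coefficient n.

For a circular section of diameter D = 0.669 m at depth y = 0.261 m, the central angle is θ = 2 arccos(1 − 2y/D) = 2.699 rad. Then A = (D²/8)(θ − sin θ) = 0.127 m² and P = Dθ/2 = 0.9027 m.
Hydraulic radius R = A/P = 0.127/0.9027 = 0.1407 m.
Rearranging Manning's equation: n = (1/Q) A R^(2/3) S^(1/2) = (1/0.0359) × 0.127 × 0.1407^(2/3) × √0.00028 = 0.016.

n = 0.016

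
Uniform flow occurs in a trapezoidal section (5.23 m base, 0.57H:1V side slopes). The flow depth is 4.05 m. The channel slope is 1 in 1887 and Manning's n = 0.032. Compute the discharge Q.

With bottom width b = 5.23 m and side slope z = 0.57: A = (b + zy)y = (5.23 + 0.57×4.05)×4.05 = 30.53 m²; P = b + 2y√(1+z²) = 5.23 + 2×4.05×1.151 = 14.55 m.
Hydraulic radius R = A/P = 30.53/14.55 = 2.098 m.
Manning's equation: Q = (1/n) A R^(2/3) S^(1/2) = (1/0.032) × 30.53 × 2.098^(2/3) × 0.0005299^(1/2) = 36 m³/s.

Q = 36 m³/s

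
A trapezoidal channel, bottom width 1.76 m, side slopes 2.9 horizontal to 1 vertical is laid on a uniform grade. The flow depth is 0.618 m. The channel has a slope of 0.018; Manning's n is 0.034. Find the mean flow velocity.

V = 2.13 m/s

With bottom width b = 1.76 m and side slope z = 2.9: A = (b + zy)y = (1.76 + 2.9×0.618)×0.618 = 2.195 m²; P = b + 2y√(1+z²) = 1.76 + 2×0.618×3.068 = 5.552 m.
Hydraulic radius R = A/P = 2.195/5.552 = 0.3954 m.
From Manning's equation, V = (1/n) R^(2/3) S^(1/2) = (1/0.034) × 0.3954^(2/3) × 0.018^(1/2) = 2.13 m/s.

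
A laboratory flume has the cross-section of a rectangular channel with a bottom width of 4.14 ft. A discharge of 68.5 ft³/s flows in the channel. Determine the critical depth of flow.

y_c = 2.04 ft

For a rectangular channel, critical depth y_c = (q²/g)^(1/3) where q = Q/b = 68.5/4.14 = 16.55 ft²/s.
So y_c = (16.55²/32.2)^(1/3) = 2.04 ft.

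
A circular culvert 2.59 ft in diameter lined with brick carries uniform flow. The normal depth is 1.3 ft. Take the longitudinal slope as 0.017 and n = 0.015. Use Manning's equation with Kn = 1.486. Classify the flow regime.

supercritical

For a circular section of diameter D = 2.59 ft at depth y = 1.3 ft, the central angle is θ = 2 arccos(1 − 2y/D) = 3.149 rad. Then A = (D²/8)(θ − sin θ) = 2.647 ft² and P = Dθ/2 = 4.078 ft.
Hydraulic radius R = A/P = 2.647/4.078 = 0.6491 ft.
V = (1.486/n) R^(2/3) √S = (1.486/0.015) × 0.6491^(2/3) × √0.017 = 9.683 ft/s. Hydraulic depth D_h = A/T = 2.647/2.59 = 1.022 ft.
Froude number Fr = V/√(g·D_h) = 9.683/√(32.2×1.022) = 1.69, which is greater than 1, so the flow is supercritical.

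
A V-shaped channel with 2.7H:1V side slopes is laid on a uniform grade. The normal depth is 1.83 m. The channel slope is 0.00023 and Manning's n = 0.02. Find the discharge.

For a triangular section with side slope z = 2.7: A = zy² = 2.7×1.83² = 9.042 m²; P = 2y√(1+z²) = 2×1.83×2.879 = 10.54 m.
Hydraulic radius R = A/P = 9.042/10.54 = 0.858 m.
Manning's equation: Q = (1/n) A R^(2/3) S^(1/2) = (1/0.02) × 9.042 × 0.858^(2/3) × 0.00023^(1/2) = 6.19 m³/s.

Q = 6.19 m³/s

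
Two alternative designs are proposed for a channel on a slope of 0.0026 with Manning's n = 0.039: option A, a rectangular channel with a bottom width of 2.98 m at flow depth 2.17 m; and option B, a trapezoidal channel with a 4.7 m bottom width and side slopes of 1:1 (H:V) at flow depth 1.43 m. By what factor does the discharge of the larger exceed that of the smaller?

1.47

Channel A: Flow area A = b·y = 2.98 × 2.17 = 6.467 m². Wetted perimeter P = b + 2y = 2.98 + 2×2.17 = 7.32 m. Hydraulic radius R = A/P = 6.467/7.32 = 0.8834 m. Q_A = (1/0.039)·6.467·0.8834^(2/3)·√0.0026 = 7.784 m³/s.
Channel B: With bottom width b = 4.7 m and side slope z = 1: A = (b + zy)y = (4.7 + 1×1.43)×1.43 = 8.766 m²; P = b + 2y√(1+z²) = 4.7 + 2×1.43×1.414 = 8.745 m. Hydraulic radius R = A/P = 8.766/8.745 = 1.002 m. Q_B = (1/0.039)·8.766·1.002^(2/3)·√0.0026 = 11.48 m³/s.
The larger discharge is 11.48 m³/s and the smaller is 7.784 m³/s; the ratio is 1.47.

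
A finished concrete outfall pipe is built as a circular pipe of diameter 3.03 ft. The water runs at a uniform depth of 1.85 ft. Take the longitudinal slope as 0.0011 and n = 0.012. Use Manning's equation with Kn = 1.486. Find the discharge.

Q = 17 ft³/s

For a circular section of diameter D = 3.03 ft at depth y = 1.85 ft, the central angle is θ = 2 arccos(1 − 2y/D) = 3.588 rad. Then A = (D²/8)(θ − sin θ) = 4.612 ft² and P = Dθ/2 = 5.435 ft.
Hydraulic radius R = A/P = 4.612/5.435 = 0.8486 ft.
Manning's equation: Q = (1.486/n) A R^(2/3) S^(1/2) = (1.486/0.012) × 4.612 × 0.8486^(2/3) × 0.0011^(1/2) = 17 ft³/s.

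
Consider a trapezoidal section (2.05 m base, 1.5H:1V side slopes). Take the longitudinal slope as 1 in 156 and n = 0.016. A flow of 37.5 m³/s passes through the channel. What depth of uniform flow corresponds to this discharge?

y_n = 1.69 m

Manning's equation rearranged: A R^(2/3) = nQ / (1·√S) = 0.016 × 37.5 / (√0.00641) = 7.494.
At y = 1.34 m: A R^(2/3) = 4.652 — too small.
At y = 2.03 m: A R^(2/3) = 11.05 — too large.
At y = 1.69 m: A R^(2/3) = 7.496 — close enough.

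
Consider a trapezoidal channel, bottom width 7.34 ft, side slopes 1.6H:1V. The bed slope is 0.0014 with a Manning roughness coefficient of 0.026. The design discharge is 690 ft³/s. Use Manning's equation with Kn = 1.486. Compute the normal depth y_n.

Manning's equation rearranged: A R^(2/3) = nQ / (1.486·√S) = 0.026 × 690 / (1.486 × √0.0014) = 322.7.
Try y = 5.64 ft: A R^(2/3) = 201.4 — too small.
Try y = 8.8 ft: A R^(2/3) = 525 — too large.
Try y = 7.04 ft: A R^(2/3) = 322.4 — ≈ 322.7.

y_n = 7.04 ft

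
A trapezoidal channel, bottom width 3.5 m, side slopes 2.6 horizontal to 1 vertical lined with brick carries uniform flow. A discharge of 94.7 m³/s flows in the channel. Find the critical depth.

At critical depth, Q² T / (g A³) = 1, i.e. A³/T = Q²/g = 94.7²/9.81 = 914.2.
At y = 2.16 m: A³/T = 518.2 — too small.
At y = 2.87 m: A³/T = 1690 — too large.
At y = 2.48 m: A³/T = 915.9 — matches.

y_c = 2.48 m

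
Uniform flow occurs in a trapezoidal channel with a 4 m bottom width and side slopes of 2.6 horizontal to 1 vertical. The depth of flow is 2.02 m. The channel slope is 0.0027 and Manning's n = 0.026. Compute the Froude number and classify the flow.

subcritical

With bottom width b = 4 m and side slope z = 2.6: A = (b + zy)y = (4 + 2.6×2.02)×2.02 = 18.69 m²; P = b + 2y√(1+z²) = 4 + 2×2.02×2.786 = 15.25 m.
Hydraulic radius R = A/P = 18.69/15.25 = 1.225 m.
V = (1/n) R^(2/3) √S = (1/0.026) × 1.225^(2/3) × √0.0027 = 2.288 m/s. Hydraulic depth D_h = A/T = 18.69/14.5 = 1.289 m.
Froude number Fr = V/√(g·D_h) = 2.288/√(9.81×1.289) = 0.644, which is less than 1, so the flow is subcritical.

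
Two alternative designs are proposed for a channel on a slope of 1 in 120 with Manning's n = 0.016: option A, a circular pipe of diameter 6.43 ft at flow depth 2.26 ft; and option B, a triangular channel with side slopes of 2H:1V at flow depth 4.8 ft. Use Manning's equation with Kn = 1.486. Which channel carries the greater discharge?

channel B

Channel A: For a circular section of diameter D = 6.43 ft at depth y = 2.26 ft, the central angle is θ = 2 arccos(1 − 2y/D) = 2.538 rad. Then A = (D²/8)(θ − sin θ) = 10.19 ft² and P = Dθ/2 = 8.161 ft. Hydraulic radius R = A/P = 10.19/8.161 = 1.248 ft. Q_A = (1.486/0.016)·10.19·1.248^(2/3)·√0.008333 = 100.1 ft³/s.
Channel B: For a triangular section with side slope z = 2: A = zy² = 2×4.8² = 46.08 ft²; P = 2y√(1+z²) = 2×4.8×2.236 = 21.47 ft. Hydraulic radius R = A/P = 46.08/21.47 = 2.147 ft. Q_B = (1.486/0.016)·46.08·2.147^(2/3)·√0.008333 = 650.1 ft³/s.
Q_A = 100.1 ft³/s vs Q_B = 650.1 ft³/s, so channel B carries more.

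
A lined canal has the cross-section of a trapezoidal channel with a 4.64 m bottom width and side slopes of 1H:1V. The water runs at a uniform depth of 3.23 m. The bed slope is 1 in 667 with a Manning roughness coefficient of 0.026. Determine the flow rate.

With bottom width b = 4.64 m and side slope z = 1: A = (b + zy)y = (4.64 + 1×3.23)×3.23 = 25.42 m²; P = b + 2y√(1+z²) = 4.64 + 2×3.23×1.414 = 13.78 m.
Hydraulic radius R = A/P = 25.42/13.78 = 1.845 m.
Manning's equation: Q = (1/n) A R^(2/3) S^(1/2) = (1/0.026) × 25.42 × 1.845^(2/3) × 0.001499^(1/2) = 57 m³/s.

Q = 57 m³/s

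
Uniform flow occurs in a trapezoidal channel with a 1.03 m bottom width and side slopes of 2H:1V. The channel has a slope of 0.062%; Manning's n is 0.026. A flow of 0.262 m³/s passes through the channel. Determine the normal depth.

Manning's equation rearranged: A R^(2/3) = nQ / (1·√S) = 0.026 × 0.262 / (√0.00062) = 0.2736.
Try y = 0.294 m: A R^(2/3) = 0.1642 — too small.
Try y = 0.473 m: A R^(2/3) = 0.4162 — too large.
Try y = 0.383 m: A R^(2/3) = 0.2736 — ≈ 0.2736.

y_n = 0.383 m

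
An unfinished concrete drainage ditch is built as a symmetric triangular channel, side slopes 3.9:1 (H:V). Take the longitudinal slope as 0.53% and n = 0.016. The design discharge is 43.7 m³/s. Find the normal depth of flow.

Manning's equation rearranged: A R^(2/3) = nQ / (1·√S) = 0.016 × 43.7 / (√0.0053) = 9.604.
Trying y = 1.41 m: A R^(2/3) = 6.013 — short.
Trying y = 1.98 m: A R^(2/3) = 14.87 — over.
Trying y = 1.68 m: A R^(2/3) = 9.594 — ≈ 9.604.

y_n = 1.68 m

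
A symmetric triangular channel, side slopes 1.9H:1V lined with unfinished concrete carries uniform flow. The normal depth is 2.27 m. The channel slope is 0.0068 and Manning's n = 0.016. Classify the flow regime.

supercritical

For a triangular section with side slope z = 1.9: A = zy² = 1.9×2.27² = 9.791 m²; P = 2y√(1+z²) = 2×2.27×2.147 = 9.748 m.
Hydraulic radius R = A/P = 9.791/9.748 = 1.004 m.
V = (1/n) R^(2/3) √S = (1/0.016) × 1.004^(2/3) × √0.0068 = 5.169 m/s. Hydraulic depth D_h = A/T = 9.791/8.626 = 1.135 m.
Froude number Fr = V/√(g·D_h) = 5.169/√(9.81×1.135) = 1.55, which is greater than 1, so the flow is supercritical.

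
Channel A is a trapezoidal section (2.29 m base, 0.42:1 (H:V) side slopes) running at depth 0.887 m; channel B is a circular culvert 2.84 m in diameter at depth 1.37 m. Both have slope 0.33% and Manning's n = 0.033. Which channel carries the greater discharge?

Channel A: With bottom width b = 2.29 m and side slope z = 0.42: A = (b + zy)y = (2.29 + 0.42×0.887)×0.887 = 2.362 m²; P = b + 2y√(1+z²) = 2.29 + 2×0.887×1.085 = 4.214 m. Hydraulic radius R = A/P = 2.362/4.214 = 0.5604 m. Q_A = (1/0.033)·2.362·0.5604^(2/3)·√0.0033 = 2.795 m³/s.
Channel B: For a circular section of diameter D = 2.84 m at depth y = 1.37 m, the central angle is θ = 2 arccos(1 − 2y/D) = 3.071 rad. Then A = (D²/8)(θ − sin θ) = 3.025 m² and P = Dθ/2 = 4.361 m. Hydraulic radius R = A/P = 3.025/4.361 = 0.6937 m. Q_B = (1/0.033)·3.025·0.6937^(2/3)·√0.0033 = 4.127 m³/s.
Q_A = 2.795 m³/s vs Q_B = 4.127 m³/s, so channel B carries more.

channel B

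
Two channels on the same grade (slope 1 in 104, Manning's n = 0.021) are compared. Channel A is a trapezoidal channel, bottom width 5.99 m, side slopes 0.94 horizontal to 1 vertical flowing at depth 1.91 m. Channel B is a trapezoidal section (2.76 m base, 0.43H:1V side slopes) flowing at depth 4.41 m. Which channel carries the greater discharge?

channel B

Channel A: With bottom width b = 5.99 m and side slope z = 0.94: A = (b + zy)y = (5.99 + 0.94×1.91)×1.91 = 14.87 m²; P = b + 2y√(1+z²) = 5.99 + 2×1.91×1.372 = 11.23 m. Hydraulic radius R = A/P = 14.87/11.23 = 1.324 m. Q_A = (1/0.021)·14.87·1.324^(2/3)·√0.009615 = 83.71 m³/s.
Channel B: With bottom width b = 2.76 m and side slope z = 0.43: A = (b + zy)y = (2.76 + 0.43×4.41)×4.41 = 20.53 m²; P = b + 2y√(1+z²) = 2.76 + 2×4.41×1.089 = 12.36 m. Hydraulic radius R = A/P = 20.53/12.36 = 1.661 m. Q_B = (1/0.021)·20.53·1.661^(2/3)·√0.009615 = 134.5 m³/s.
Q_A = 83.71 m³/s vs Q_B = 134.5 m³/s, so channel B carries more.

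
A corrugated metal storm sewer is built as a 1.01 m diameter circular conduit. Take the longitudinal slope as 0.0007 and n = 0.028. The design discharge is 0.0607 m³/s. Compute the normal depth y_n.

y_n = 0.307 m

Manning's equation rearranged: A R^(2/3) = nQ / (1·√S) = 0.028 × 0.0607 / (√0.0007) = 0.06424.
At y = 0.362 m: A R^(2/3) = 0.088 — high.
At y = 0.211 m: A R^(2/3) = 0.03061 — low.
At y = 0.307 m: A R^(2/3) = 0.06429 — matches.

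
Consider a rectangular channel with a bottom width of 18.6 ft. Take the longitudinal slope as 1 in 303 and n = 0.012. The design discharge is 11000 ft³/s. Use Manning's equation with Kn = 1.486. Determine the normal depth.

y_n = 23.5 ft

Manning's equation rearranged: A R^(2/3) = nQ / (1.486·√S) = 0.012 × 11000 / (1.486 × √0.0033) = 1546.
Trying y = 17.3 ft: A R^(2/3) = 1068 — too small.
Trying y = 27.6 ft: A R^(2/3) = 1871 — too large.
Trying y = 23.5 ft: A R^(2/3) = 1548 — ≈ 1546.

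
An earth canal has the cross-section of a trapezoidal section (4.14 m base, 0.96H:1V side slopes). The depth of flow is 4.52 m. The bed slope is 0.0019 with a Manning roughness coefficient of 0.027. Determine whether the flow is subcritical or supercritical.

With bottom width b = 4.14 m and side slope z = 0.96: A = (b + zy)y = (4.14 + 0.96×4.52)×4.52 = 38.33 m²; P = b + 2y√(1+z²) = 4.14 + 2×4.52×1.386 = 16.67 m.
Hydraulic radius R = A/P = 38.33/16.67 = 2.299 m.
V = (1/n) R^(2/3) √S = (1/0.027) × 2.299^(2/3) × √0.0019 = 2.812 m/s. Hydraulic depth D_h = A/T = 38.33/12.82 = 2.99 m.
Froude number Fr = V/√(g·D_h) = 2.812/√(9.81×2.99) = 0.519, which is less than 1, so the flow is subcritical.

subcritical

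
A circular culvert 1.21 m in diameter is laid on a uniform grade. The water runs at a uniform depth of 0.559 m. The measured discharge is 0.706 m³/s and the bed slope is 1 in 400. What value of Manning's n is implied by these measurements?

n = 0.016

For a circular section of diameter D = 1.21 m at depth y = 0.559 m, the central angle is θ = 2 arccos(1 − 2y/D) = 2.989 rad. Then A = (D²/8)(θ − sin θ) = 0.5193 m² and P = Dθ/2 = 1.809 m.
Hydraulic radius R = A/P = 0.5193/1.809 = 0.2872 m.
Rearranging Manning's equation: n = (1/Q) A R^(2/3) S^(1/2) = (1/0.706) × 0.5193 × 0.2872^(2/3) × √0.0025 = 0.016.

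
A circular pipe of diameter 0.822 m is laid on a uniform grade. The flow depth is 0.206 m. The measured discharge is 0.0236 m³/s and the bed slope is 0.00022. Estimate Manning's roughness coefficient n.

For a circular section of diameter D = 0.822 m at depth y = 0.206 m, the central angle is θ = 2 arccos(1 − 2y/D) = 2.097 rad. Then A = (D²/8)(θ − sin θ) = 0.1041 m² and P = Dθ/2 = 0.862 m.
Hydraulic radius R = A/P = 0.1041/0.862 = 0.1208 m.
Rearranging Manning's equation: n = (1/Q) A R^(2/3) S^(1/2) = (1/0.0236) × 0.1041 × 0.1208^(2/3) × √0.00022 = 0.016.

n = 0.016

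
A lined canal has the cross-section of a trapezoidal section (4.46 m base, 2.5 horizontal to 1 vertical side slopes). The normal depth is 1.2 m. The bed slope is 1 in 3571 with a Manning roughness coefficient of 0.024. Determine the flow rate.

Q = 5.47 m³/s

With bottom width b = 4.46 m and side slope z = 2.5: A = (b + zy)y = (4.46 + 2.5×1.2)×1.2 = 8.952 m²; P = b + 2y√(1+z²) = 4.46 + 2×1.2×2.693 = 10.92 m.
Hydraulic radius R = A/P = 8.952/10.92 = 0.8196 m.
Manning's equation: Q = (1/n) A R^(2/3) S^(1/2) = (1/0.024) × 8.952 × 0.8196^(2/3) × 0.00028^(1/2) = 5.47 m³/s.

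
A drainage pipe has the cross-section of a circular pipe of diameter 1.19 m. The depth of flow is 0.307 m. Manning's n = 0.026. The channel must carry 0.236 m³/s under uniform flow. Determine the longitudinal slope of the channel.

For a circular section of diameter D = 1.19 m at depth y = 0.307 m, the central angle is θ = 2 arccos(1 − 2y/D) = 2.131 rad. Then A = (D²/8)(θ − sin θ) = 0.2273 m² and P = Dθ/2 = 1.268 m.
Hydraulic radius R = A/P = 0.2273/1.268 = 0.1792 m.
From Manning's equation, S = [nQ / (1 A R^(2/3))]² = [0.026 × 0.236 / (1 × 0.2273 × 0.1792^(2/3))]² = 0.00721.

S = 0.00721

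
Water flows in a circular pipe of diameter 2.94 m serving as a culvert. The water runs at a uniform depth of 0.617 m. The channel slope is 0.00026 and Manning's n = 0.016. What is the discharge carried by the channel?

For a circular section of diameter D = 2.94 m at depth y = 0.617 m, the central angle is θ = 2 arccos(1 − 2y/D) = 1.903 rad. Then A = (D²/8)(θ − sin θ) = 1.035 m² and P = Dθ/2 = 2.798 m.
Hydraulic radius R = A/P = 1.035/2.798 = 0.37 m.
Manning's equation: Q = (1/n) A R^(2/3) S^(1/2) = (1/0.016) × 1.035 × 0.37^(2/3) × 0.00026^(1/2) = 0.538 m³/s.

Q = 0.538 m³/s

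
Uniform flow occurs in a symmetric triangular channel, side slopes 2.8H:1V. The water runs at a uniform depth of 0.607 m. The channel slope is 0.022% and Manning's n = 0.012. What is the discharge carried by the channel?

For a triangular section with side slope z = 2.8: A = zy² = 2.8×0.607² = 1.032 m²; P = 2y√(1+z²) = 2×0.607×2.973 = 3.609 m.
Hydraulic radius R = A/P = 1.032/3.609 = 0.2858 m.
Manning's equation: Q = (1/n) A R^(2/3) S^(1/2) = (1/0.012) × 1.032 × 0.2858^(2/3) × 0.00022^(1/2) = 0.553 m³/s.

Q = 0.553 m³/s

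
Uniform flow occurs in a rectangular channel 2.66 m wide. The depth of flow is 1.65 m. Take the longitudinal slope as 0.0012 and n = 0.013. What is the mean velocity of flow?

V = 2.17 m/s

Flow area A = b·y = 2.66 × 1.65 = 4.389 m². Wetted perimeter P = b + 2y = 2.66 + 2×1.65 = 5.96 m.
Hydraulic radius R = A/P = 4.389/5.96 = 0.7364 m.
From Manning's equation, V = (1/n) R^(2/3) S^(1/2) = (1/0.013) × 0.7364^(2/3) × 0.0012^(1/2) = 2.17 m/s.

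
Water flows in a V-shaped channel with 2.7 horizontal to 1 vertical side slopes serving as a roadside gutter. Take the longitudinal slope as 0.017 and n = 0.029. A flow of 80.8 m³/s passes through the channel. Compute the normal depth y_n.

Manning's equation rearranged: A R^(2/3) = nQ / (1·√S) = 0.029 × 80.8 / (√0.017) = 17.97.
Trying y = 2.04 m: A R^(2/3) = 10.91 — low.
Trying y = 2.46 m: A R^(2/3) = 17.97 — close enough.

y_n = 2.46 m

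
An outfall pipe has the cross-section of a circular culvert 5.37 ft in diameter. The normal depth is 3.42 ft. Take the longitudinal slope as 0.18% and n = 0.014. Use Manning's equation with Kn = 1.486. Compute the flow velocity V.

V = 5.99 ft/s

For a circular section of diameter D = 5.37 ft at depth y = 3.42 ft, the central angle is θ = 2 arccos(1 − 2y/D) = 3.696 rad. Then A = (D²/8)(θ − sin θ) = 15.22 ft² and P = Dθ/2 = 9.924 ft.
Hydraulic radius R = A/P = 15.22/9.924 = 1.534 ft.
From Manning's equation, V = (1.486/n) R^(2/3) S^(1/2) = (1.486/0.014) × 1.534^(2/3) × 0.0018^(1/2) = 5.99 ft/s.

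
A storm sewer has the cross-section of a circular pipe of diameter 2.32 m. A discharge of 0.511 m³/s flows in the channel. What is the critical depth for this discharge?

At critical depth, Q² T / (g A³) = 1, i.e. A³/T = Q²/g = 0.511²/9.81 = 0.02662.
At y = 0.377 m: A³/T = 0.05199 — too large.
At y = 0.256 m: A³/T = 0.01129 — too small.
At y = 0.318 m: A³/T = 0.0266 — ≈ 0.02662.

y_c = 0.318 m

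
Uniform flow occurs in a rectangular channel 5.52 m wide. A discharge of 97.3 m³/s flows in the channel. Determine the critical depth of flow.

y_c = 3.16 m

For a rectangular channel, critical depth y_c = (q²/g)^(1/3) where q = Q/b = 97.3/5.52 = 17.63 m²/s.
So y_c = (17.63²/9.81)^(1/3) = 3.16 m.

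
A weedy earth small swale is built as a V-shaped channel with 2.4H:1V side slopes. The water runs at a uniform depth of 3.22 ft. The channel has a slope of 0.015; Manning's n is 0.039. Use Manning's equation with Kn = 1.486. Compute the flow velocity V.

V = 6.08 ft/s

For a triangular section with side slope z = 2.4: A = zy² = 2.4×3.22² = 24.88 ft²; P = 2y√(1+z²) = 2×3.22×2.6 = 16.74 ft.
Hydraulic radius R = A/P = 24.88/16.74 = 1.486 ft.
From Manning's equation, V = (1.486/n) R^(2/3) S^(1/2) = (1.486/0.039) × 1.486^(2/3) × 0.015^(1/2) = 6.08 ft/s.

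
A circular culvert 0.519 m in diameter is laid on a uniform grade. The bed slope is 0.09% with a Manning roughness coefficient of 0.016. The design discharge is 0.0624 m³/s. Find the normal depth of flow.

Manning's equation rearranged: A R^(2/3) = nQ / (1·√S) = 0.016 × 0.0624 / (√0.0009) = 0.03328.
Try y = 0.25 m: A R^(2/3) = 0.02543 — too small.
Try y = 0.294 m: A R^(2/3) = 0.0333 — close enough.

y_n = 0.294 m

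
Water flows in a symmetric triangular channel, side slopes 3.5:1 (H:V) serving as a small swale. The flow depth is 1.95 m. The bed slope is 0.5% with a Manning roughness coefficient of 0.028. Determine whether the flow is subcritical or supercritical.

For a triangular section with side slope z = 3.5: A = zy² = 3.5×1.95² = 13.31 m²; P = 2y√(1+z²) = 2×1.95×3.64 = 14.2 m.
Hydraulic radius R = A/P = 13.31/14.2 = 0.9375 m.
V = (1/n) R^(2/3) √S = (1/0.028) × 0.9375^(2/3) × √0.005 = 2.419 m/s. Hydraulic depth D_h = A/T = 13.31/13.65 = 0.975 m.
Froude number Fr = V/√(g·D_h) = 2.419/√(9.81×0.975) = 0.782, which is less than 1, so the flow is subcritical.

subcritical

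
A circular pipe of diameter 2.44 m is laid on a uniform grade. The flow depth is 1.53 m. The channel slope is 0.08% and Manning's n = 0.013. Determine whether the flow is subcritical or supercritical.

subcritical

For a circular section of diameter D = 2.44 m at depth y = 1.53 m, the central angle is θ = 2 arccos(1 − 2y/D) = 3.655 rad. Then A = (D²/8)(θ − sin θ) = 3.086 m² and P = Dθ/2 = 4.46 m.
Hydraulic radius R = A/P = 3.086/4.46 = 0.692 m.
V = (1/n) R^(2/3) √S = (1/0.013) × 0.692^(2/3) × √0.0008 = 1.702 m/s. Hydraulic depth D_h = A/T = 3.086/2.36 = 1.308 m.
Froude number Fr = V/√(g·D_h) = 1.702/√(9.81×1.308) = 0.475, which is less than 1, so the flow is subcritical.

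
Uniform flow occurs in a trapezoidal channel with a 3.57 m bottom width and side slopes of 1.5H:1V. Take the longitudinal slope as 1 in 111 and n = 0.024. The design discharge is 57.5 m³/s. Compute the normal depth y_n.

Manning's equation rearranged: A R^(2/3) = nQ / (1·√S) = 0.024 × 57.5 / (√0.009009) = 14.54.
Try y = 1.34 m: A R^(2/3) = 6.918 — too small.
Try y = 2.33 m: A R^(2/3) = 20.36 — too large.
Try y = 1.97 m: A R^(2/3) = 14.55 — close enough.

y_n = 1.97 m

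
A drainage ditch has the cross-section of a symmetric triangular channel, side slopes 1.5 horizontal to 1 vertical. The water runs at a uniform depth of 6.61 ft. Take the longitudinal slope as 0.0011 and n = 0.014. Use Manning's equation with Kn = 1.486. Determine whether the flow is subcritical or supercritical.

subcritical

For a triangular section with side slope z = 1.5: A = zy² = 1.5×6.61² = 65.54 ft²; P = 2y√(1+z²) = 2×6.61×1.803 = 23.83 ft.
Hydraulic radius R = A/P = 65.54/23.83 = 2.75 ft.
V = (1.486/n) R^(2/3) √S = (1.486/0.014) × 2.75^(2/3) × √0.0011 = 6.91 ft/s. Hydraulic depth D_h = A/T = 65.54/19.83 = 3.305 ft.
Froude number Fr = V/√(g·D_h) = 6.91/√(32.2×3.305) = 0.67, which is less than 1, so the flow is subcritical.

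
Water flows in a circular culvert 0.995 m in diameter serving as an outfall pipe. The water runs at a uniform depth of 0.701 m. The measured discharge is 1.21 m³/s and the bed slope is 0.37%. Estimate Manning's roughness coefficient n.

n = 0.0131

For a circular section of diameter D = 0.995 m at depth y = 0.701 m, the central angle is θ = 2 arccos(1 − 2y/D) = 3.984 rad. Then A = (D²/8)(θ − sin θ) = 0.5855 m² and P = Dθ/2 = 1.982 m.
Hydraulic radius R = A/P = 0.5855/1.982 = 0.2954 m.
Rearranging Manning's equation: n = (1/Q) A R^(2/3) S^(1/2) = (1/1.21) × 0.5855 × 0.2954^(2/3) × √0.0037 = 0.0131.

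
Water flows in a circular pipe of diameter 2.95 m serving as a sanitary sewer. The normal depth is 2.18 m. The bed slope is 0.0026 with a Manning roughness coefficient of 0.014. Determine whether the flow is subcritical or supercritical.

subcritical

For a circular section of diameter D = 2.95 m at depth y = 2.18 m, the central angle is θ = 2 arccos(1 − 2y/D) = 4.138 rad. Then A = (D²/8)(θ − sin θ) = 5.415 m² and P = Dθ/2 = 6.104 m.
Hydraulic radius R = A/P = 5.415/6.104 = 0.8871 m.
V = (1/n) R^(2/3) √S = (1/0.014) × 0.8871^(2/3) × √0.0026 = 3.363 m/s. Hydraulic depth D_h = A/T = 5.415/2.591 = 2.09 m.
Froude number Fr = V/√(g·D_h) = 3.363/√(9.81×2.09) = 0.743, which is less than 1, so the flow is subcritical.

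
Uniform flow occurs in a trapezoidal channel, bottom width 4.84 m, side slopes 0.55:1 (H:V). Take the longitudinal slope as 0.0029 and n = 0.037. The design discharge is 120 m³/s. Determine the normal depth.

Manning's equation rearranged: A R^(2/3) = nQ / (1·√S) = 0.037 × 120 / (√0.0029) = 82.45.
Try y = 4.17 m: A R^(2/3) = 48.34 — short.
Try y = 6.58 m: A R^(2/3) = 110.6 — over.
Try y = 5.61 m: A R^(2/3) = 82.33 — close enough.

y_n = 5.61 m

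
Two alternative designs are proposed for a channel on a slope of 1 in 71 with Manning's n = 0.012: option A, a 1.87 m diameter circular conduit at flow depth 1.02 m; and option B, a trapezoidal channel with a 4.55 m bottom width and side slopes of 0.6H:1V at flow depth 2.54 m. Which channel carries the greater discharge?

Channel A: For a circular section of diameter D = 1.87 m at depth y = 1.02 m, the central angle is θ = 2 arccos(1 − 2y/D) = 3.324 rad. Then A = (D²/8)(θ − sin θ) = 1.532 m² and P = Dθ/2 = 3.108 m. Hydraulic radius R = A/P = 1.532/3.108 = 0.493 m. Q_A = (1/0.012)·1.532·0.493^(2/3)·√0.01408 = 9.455 m³/s.
Channel B: With bottom width b = 4.55 m and side slope z = 0.6: A = (b + zy)y = (4.55 + 0.6×2.54)×2.54 = 15.43 m²; P = b + 2y√(1+z²) = 4.55 + 2×2.54×1.166 = 10.47 m. Hydraulic radius R = A/P = 15.43/10.47 = 1.473 m. Q_B = (1/0.012)·15.43·1.473^(2/3)·√0.01408 = 197.5 m³/s.
Q_A = 9.455 m³/s vs Q_B = 197.5 m³/s, so channel B carries more.

channel B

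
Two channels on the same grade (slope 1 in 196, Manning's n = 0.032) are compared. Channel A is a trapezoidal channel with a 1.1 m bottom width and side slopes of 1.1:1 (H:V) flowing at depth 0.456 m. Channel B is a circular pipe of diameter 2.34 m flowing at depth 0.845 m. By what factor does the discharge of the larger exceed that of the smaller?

2.58

Channel A: With bottom width b = 1.1 m and side slope z = 1.1: A = (b + zy)y = (1.1 + 1.1×0.456)×0.456 = 0.7303 m²; P = b + 2y√(1+z²) = 1.1 + 2×0.456×1.487 = 2.456 m. Hydraulic radius R = A/P = 0.7303/2.456 = 0.2974 m. Q_A = (1/0.032)·0.7303·0.2974^(2/3)·√0.005102 = 0.7263 m³/s.
Channel B: For a circular section of diameter D = 2.34 m at depth y = 0.845 m, the central angle is θ = 2 arccos(1 − 2y/D) = 2.579 rad. Then A = (D²/8)(θ − sin θ) = 1.4 m² and P = Dθ/2 = 3.017 m. Hydraulic radius R = A/P = 1.4/3.017 = 0.4639 m. Q_B = (1/0.032)·1.4·0.4639^(2/3)·√0.005102 = 1.872 m³/s.
The larger discharge is 1.872 m³/s and the smaller is 0.7263 m³/s; the ratio is 2.58.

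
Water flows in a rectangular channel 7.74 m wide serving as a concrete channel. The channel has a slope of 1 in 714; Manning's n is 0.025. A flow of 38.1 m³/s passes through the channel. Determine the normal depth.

y_n = 2.49 m

Manning's equation rearranged: A R^(2/3) = nQ / (1·√S) = 0.025 × 38.1 / (√0.001401) = 25.45.
At y = 2.93 m: A R^(2/3) = 31.89 — too large.
At y = 2.21 m: A R^(2/3) = 21.47 — too small.
At y = 2.49 m: A R^(2/3) = 25.42 — matches.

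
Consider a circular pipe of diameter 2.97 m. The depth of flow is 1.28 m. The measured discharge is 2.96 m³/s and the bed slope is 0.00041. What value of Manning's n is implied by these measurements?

For a circular section of diameter D = 2.97 m at depth y = 1.28 m, the central angle is θ = 2 arccos(1 − 2y/D) = 2.865 rad. Then A = (D²/8)(θ − sin θ) = 2.857 m² and P = Dθ/2 = 4.254 m.
Hydraulic radius R = A/P = 2.857/4.254 = 0.6716 m.
Rearranging Manning's equation: n = (1/Q) A R^(2/3) S^(1/2) = (1/2.96) × 2.857 × 0.6716^(2/3) × √0.00041 = 0.015.

n = 0.015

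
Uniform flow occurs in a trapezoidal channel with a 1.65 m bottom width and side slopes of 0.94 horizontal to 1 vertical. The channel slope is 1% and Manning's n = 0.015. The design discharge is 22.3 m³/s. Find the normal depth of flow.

y_n = 1.38 m

Manning's equation rearranged: A R^(2/3) = nQ / (1·√S) = 0.015 × 22.3 / (√0.01) = 3.345.
Trying y = 1.06 m: A R^(2/3) = 2.029 — too small.
Trying y = 1.38 m: A R^(2/3) = 3.351 — close enough.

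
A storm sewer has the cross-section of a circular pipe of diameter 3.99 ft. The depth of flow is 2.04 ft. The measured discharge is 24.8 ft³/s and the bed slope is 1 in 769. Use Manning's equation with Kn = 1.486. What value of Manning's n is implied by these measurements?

For a circular section of diameter D = 3.99 ft at depth y = 2.04 ft, the central angle is θ = 2 arccos(1 − 2y/D) = 3.187 rad. Then A = (D²/8)(θ − sin θ) = 6.431 ft² and P = Dθ/2 = 6.357 ft.
Hydraulic radius R = A/P = 6.431/6.357 = 1.012 ft.
Rearranging Manning's equation: n = (1.486/Q) A R^(2/3) S^(1/2) = (1.486/24.8) × 6.431 × 1.012^(2/3) × √0.0013 = 0.014.

n = 0.014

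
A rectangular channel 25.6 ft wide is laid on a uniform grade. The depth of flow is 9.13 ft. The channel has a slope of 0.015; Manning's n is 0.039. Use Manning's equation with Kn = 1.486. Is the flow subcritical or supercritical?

subcritical

Flow area A = b·y = 25.6 × 9.13 = 233.7 ft². Wetted perimeter P = b + 2y = 25.6 + 2×9.13 = 43.86 ft.
Hydraulic radius R = A/P = 233.7/43.86 = 5.329 ft.
V = (1.486/n) R^(2/3) √S = (1.486/0.039) × 5.329^(2/3) × √0.015 = 14.24 ft/s. Hydraulic depth D_h = A/T = 233.7/25.6 = 9.13 ft.
Froude number Fr = V/√(g·D_h) = 14.24/√(32.2×9.13) = 0.83, which is less than 1, so the flow is subcritical.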